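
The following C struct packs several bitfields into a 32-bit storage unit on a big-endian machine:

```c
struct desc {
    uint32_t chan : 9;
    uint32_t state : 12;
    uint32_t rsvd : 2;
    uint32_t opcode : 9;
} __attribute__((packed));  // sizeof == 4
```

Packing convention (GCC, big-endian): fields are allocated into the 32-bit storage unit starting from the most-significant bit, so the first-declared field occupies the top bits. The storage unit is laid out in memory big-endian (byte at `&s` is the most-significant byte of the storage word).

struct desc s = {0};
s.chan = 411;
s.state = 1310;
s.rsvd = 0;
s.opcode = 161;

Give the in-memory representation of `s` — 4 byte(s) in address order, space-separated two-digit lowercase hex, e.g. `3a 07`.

chan (9b) val=411 bits=0x19b at bit 23: 0xcd800000
state (12b) val=1310 bits=0x51e at bit 11: 0xcda8f000
rsvd (2b) val=0 bits=0x0 at bit 9: 0xcda8f000
opcode (9b) val=161 bits=0xa1 at bit 0: 0xcda8f0a1
word = 0xcda8f0a1 → big-endian bytes:
  [0]=0xcd  [1]=0xa8  [2]=0xf0  [3]=0xa1

cd a8 f0 a1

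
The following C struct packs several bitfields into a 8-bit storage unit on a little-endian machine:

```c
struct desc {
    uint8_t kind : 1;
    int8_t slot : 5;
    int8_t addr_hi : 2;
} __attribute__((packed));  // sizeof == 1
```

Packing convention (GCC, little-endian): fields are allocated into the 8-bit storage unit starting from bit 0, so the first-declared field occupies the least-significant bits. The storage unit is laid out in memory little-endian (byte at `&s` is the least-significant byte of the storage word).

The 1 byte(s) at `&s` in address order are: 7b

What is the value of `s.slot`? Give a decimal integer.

-3

[0]=0x7b (little-endian) → word 0x7b
kind:1 @ bit 0 → (0x7b>>0)&0x1 = 0x1
slot:5 @ bit 1 → (0x7b>>1)&0x1f = 0x1d  ←
addr_hi:2 @ bit 6 → (0x7b>>6)&0x3 = 0x1
slot signed 5b, MSB=1: 29 - 32 = -3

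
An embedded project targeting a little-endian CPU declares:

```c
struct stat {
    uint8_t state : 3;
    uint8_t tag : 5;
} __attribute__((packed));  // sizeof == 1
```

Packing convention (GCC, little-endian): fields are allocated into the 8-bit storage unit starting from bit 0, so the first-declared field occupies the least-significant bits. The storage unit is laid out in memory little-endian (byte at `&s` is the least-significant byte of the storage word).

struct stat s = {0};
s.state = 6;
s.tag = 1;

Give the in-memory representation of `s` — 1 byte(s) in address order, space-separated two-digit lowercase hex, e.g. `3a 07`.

state (3b) val=6 bits=0x6 at bit 0: 0x06
tag (5b) val=1 bits=0x1 at bit 3: 0x0e
word = 0x0e → little-endian bytes:
  [0]=0x0e

0e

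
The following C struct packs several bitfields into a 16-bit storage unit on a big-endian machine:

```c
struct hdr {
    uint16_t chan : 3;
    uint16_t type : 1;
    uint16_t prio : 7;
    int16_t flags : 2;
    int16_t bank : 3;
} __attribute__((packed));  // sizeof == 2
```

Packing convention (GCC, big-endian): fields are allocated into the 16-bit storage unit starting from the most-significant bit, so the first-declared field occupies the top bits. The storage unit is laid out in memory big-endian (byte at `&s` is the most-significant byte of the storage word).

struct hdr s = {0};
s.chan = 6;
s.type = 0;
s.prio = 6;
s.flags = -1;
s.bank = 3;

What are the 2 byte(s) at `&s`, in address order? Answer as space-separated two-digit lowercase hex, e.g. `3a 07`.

[13+:3] chan=6 & 0x7 = 0x6; word=0xc000
[12+:1] type=0 & 0x1 = 0x0; word=0xc000
[5+:7] prio=6 & 0x7f = 0x6; word=0xc0c0
[3+:2] flags=-1 & 0x3 = 0x3; word=0xc0d8
[0+:3] bank=3 & 0x7 = 0x3; word=0xc0db
word = 0xc0db → big-endian bytes:
  [0]=0xc0  [1]=0xdb

c0 db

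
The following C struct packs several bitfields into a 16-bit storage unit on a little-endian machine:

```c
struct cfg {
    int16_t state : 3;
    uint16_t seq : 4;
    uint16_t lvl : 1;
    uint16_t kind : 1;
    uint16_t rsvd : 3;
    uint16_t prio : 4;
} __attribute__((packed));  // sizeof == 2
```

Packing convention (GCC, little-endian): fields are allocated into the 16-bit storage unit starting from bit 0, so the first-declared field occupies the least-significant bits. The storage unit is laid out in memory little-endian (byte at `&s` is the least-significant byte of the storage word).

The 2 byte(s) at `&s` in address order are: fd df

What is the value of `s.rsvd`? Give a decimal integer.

7

[0]=0xfd [1]=0xdf (little-endian) → word 0xdffd
state:3 @ bit 0 → (0xdffd>>0)&0x7 = 0x5
seq:4 @ bit 3 → (0xdffd>>3)&0xf = 0xf
lvl:1 @ bit 7 → (0xdffd>>7)&0x1 = 0x1
kind:1 @ bit 8 → (0xdffd>>8)&0x1 = 0x1
rsvd:3 @ bit 9 → (0xdffd>>9)&0x7 = 0x7  ←
prio:4 @ bit 12 → (0xdffd>>12)&0xf = 0xd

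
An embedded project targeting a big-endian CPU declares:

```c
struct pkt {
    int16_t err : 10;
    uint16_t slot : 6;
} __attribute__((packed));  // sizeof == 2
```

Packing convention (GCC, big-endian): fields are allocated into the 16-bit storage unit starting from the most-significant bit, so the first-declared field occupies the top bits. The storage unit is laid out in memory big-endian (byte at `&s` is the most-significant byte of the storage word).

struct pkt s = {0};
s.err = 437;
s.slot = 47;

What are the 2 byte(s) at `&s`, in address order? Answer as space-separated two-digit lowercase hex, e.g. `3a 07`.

err:10 = 437 → 0x1b5 << 6 → word 0x6d40
slot:6 = 47 → 0x2f << 0 → word 0x6d6f
word = 0x6d6f → big-endian bytes:
  [0]=0x6d  [1]=0x6f

6d 6f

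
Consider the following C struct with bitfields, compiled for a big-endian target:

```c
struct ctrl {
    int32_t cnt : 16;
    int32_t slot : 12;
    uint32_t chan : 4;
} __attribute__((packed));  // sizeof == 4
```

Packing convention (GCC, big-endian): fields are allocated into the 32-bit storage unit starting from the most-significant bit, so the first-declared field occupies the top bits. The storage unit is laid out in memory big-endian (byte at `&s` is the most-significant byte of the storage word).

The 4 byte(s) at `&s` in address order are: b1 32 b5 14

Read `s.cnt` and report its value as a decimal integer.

-20174

[0]=0xb1 [1]=0x32 [2]=0xb5 [3]=0x14 (big-endian) → word 0xb132b514
cnt:16 @ bit 16 → (0xb132b514>>16)&0xffff = 0xb132  ←
slot:12 @ bit 4 → (0xb132b514>>4)&0xfff = 0xb51
chan:4 @ bit 0 → (0xb132b514>>0)&0xf = 0x4
cnt signed 16b, MSB=1: 45362 - 65536 = -20174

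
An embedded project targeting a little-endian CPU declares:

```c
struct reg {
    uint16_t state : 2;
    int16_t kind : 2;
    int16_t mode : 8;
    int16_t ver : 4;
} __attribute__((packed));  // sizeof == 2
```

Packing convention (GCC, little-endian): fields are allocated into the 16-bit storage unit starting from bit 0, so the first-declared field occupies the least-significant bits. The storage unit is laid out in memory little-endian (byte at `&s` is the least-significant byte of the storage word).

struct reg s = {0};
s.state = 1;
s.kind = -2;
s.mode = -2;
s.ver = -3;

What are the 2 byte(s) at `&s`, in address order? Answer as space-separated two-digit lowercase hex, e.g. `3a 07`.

state (2b) val=1 bits=0x1 at bit 0: 0x0001
kind (2b) val=-2 bits=0x2 at bit 2: 0x0009
mode (8b) val=-2 bits=0xfe at bit 4: 0x0fe9
ver (4b) val=-3 bits=0xd at bit 12: 0xdfe9
word = 0xdfe9 → little-endian bytes:
  [0]=0xe9  [1]=0xdf

e9 df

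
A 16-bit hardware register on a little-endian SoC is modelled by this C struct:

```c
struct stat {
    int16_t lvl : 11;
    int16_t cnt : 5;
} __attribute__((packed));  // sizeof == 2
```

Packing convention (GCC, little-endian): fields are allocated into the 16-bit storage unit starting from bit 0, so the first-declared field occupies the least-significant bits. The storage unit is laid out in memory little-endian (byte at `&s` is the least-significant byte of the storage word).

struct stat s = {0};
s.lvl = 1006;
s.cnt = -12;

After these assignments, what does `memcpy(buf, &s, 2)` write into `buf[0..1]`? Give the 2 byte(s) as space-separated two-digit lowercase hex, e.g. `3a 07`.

ee a3

lvl (11b) val=1006 bits=0x3ee at bit 0: 0x03ee
cnt (5b) val=-12 bits=0x14 at bit 11: 0xa3ee
word = 0xa3ee → little-endian bytes:
  [0]=0xee  [1]=0xa3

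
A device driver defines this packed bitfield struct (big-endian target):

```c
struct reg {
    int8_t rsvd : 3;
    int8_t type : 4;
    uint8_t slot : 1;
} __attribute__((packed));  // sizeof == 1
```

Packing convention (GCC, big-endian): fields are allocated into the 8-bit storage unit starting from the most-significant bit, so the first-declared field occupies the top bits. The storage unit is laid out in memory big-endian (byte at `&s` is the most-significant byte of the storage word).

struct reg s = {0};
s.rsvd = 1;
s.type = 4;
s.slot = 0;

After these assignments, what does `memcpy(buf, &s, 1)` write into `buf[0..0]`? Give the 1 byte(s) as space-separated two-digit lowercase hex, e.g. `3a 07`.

rsvd:3 = 1 → 0x1 << 5 → word 0x20
type:4 = 4 → 0x4 << 1 → word 0x28
slot:1 = 0 → 0x0 << 0 → word 0x28
word = 0x28 → big-endian bytes:
  [0]=0x28

28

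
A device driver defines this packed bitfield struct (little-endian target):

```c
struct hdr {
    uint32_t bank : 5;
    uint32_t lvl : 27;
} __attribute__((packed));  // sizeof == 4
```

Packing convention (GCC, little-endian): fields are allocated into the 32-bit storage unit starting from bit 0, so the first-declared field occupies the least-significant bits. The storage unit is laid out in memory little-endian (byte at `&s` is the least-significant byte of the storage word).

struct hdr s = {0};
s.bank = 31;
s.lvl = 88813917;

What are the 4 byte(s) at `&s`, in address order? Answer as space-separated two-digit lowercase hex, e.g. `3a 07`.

bf 2b 66 a9

bank (5b) val=31 bits=0x1f at bit 0: 0x0000001f
lvl (27b) val=88813917 bits=0x54b315d at bit 5: 0xa9662bbf
word = 0xa9662bbf → little-endian bytes:
  [0]=0xbf  [1]=0x2b  [2]=0x66  [3]=0xa9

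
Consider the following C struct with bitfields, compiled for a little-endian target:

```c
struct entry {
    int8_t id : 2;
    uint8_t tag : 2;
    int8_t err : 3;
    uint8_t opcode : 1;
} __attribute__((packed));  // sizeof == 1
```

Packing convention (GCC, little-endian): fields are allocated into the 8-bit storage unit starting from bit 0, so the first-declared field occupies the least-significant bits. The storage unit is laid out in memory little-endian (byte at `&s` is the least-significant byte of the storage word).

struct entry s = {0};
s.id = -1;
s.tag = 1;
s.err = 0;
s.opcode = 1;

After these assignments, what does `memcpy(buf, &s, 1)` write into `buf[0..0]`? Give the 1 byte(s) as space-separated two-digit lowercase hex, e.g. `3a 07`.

87

id (2b) val=-1 bits=0x3 at bit 0: 0x03
tag (2b) val=1 bits=0x1 at bit 2: 0x07
err (3b) val=0 bits=0x0 at bit 4: 0x07
opcode (1b) val=1 bits=0x1 at bit 7: 0x87
word = 0x87 → little-endian bytes:
  [0]=0x87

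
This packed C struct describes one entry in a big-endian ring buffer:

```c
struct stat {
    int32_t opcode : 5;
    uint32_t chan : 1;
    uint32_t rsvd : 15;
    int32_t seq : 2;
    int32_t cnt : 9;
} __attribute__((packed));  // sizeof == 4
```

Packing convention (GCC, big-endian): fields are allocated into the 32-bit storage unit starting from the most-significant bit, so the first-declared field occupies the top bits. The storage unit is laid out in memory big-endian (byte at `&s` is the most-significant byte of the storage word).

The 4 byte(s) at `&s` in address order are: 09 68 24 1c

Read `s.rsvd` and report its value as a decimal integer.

[0]=0x09 [1]=0x68 [2]=0x24 [3]=0x1c (big-endian) → word 0x0968241c
opcode [27+:5] = (word>>27) & 0x1f = 1
chan [26+:1] = (word>>26) & 0x1 = 0
rsvd [11+:15] = (word>>11) & 0x7fff = 11524  ←
seq [9+:2] = (word>>9) & 0x3 = 2
cnt [0+:9] = (word>>0) & 0x1ff = 28

11524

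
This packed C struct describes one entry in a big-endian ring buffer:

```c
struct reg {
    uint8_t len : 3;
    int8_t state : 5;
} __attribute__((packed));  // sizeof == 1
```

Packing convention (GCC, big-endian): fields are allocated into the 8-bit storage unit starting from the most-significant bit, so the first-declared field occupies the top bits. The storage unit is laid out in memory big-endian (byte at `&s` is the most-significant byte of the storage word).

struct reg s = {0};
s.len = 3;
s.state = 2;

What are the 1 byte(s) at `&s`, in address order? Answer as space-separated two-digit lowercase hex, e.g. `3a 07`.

62

[5+:3] len=3 & 0x7 = 0x3; word=0x60
[0+:5] state=2 & 0x1f = 0x2; word=0x62
word = 0x62 → big-endian bytes:
  [0]=0x62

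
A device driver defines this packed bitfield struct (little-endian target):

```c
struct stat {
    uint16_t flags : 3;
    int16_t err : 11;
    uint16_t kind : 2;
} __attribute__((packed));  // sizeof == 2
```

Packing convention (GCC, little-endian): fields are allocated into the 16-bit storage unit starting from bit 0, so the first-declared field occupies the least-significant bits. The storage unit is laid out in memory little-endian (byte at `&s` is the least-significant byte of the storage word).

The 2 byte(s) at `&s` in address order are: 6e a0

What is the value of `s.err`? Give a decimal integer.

-1011

[0]=0x6e [1]=0xa0 (little-endian) → word 0xa06e
flags:3 @ bit 0 → (0xa06e>>0)&0x7 = 0x6
err:11 @ bit 3 → (0xa06e>>3)&0x7ff = 0x40d  ←
kind:2 @ bit 14 → (0xa06e>>14)&0x3 = 0x2
err signed 11b, MSB=1: 1037 - 2048 = -1011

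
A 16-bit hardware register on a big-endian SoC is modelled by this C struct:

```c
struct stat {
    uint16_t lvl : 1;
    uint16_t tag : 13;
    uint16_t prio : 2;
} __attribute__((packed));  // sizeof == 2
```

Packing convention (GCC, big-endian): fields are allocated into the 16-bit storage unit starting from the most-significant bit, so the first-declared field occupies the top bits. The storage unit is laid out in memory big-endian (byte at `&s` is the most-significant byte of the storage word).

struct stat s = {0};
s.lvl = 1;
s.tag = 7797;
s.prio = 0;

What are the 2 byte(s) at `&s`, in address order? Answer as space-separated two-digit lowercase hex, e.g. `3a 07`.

f9 d4

[15+:1] lvl=1 & 0x1 = 0x1; word=0x8000
[2+:13] tag=7797 & 0x1fff = 0x1e75; word=0xf9d4
[0+:2] prio=0 & 0x3 = 0x0; word=0xf9d4
word = 0xf9d4 → big-endian bytes:
  [0]=0xf9  [1]=0xd4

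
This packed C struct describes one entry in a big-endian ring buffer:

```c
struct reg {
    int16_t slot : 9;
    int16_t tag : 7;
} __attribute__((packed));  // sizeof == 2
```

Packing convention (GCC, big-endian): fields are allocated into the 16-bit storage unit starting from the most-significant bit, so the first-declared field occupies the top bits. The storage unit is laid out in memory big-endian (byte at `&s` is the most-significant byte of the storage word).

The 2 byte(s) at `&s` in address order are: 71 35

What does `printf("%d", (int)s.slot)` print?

[0]=0x71 [1]=0x35 (big-endian) → word 0x7135
slot:9 @ bit 7 → (0x7135>>7)&0x1ff = 0xe2  ←
tag:7 @ bit 0 → (0x7135>>0)&0x7f = 0x35
slot signed 9b, MSB=0: value = 226

226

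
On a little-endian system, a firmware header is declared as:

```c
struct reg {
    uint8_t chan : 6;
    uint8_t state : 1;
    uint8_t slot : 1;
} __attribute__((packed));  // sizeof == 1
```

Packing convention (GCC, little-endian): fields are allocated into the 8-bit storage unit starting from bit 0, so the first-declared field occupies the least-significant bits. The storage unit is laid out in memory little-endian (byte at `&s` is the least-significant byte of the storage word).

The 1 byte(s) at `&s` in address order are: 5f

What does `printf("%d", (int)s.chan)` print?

31

[0]=0x5f (little-endian) → word 0x5f
chan:6 @ bit 0 → (0x5f>>0)&0x3f = 0x1f  ←
state:1 @ bit 6 → (0x5f>>6)&0x1 = 0x1
slot:1 @ bit 7 → (0x5f>>7)&0x1 = 0x0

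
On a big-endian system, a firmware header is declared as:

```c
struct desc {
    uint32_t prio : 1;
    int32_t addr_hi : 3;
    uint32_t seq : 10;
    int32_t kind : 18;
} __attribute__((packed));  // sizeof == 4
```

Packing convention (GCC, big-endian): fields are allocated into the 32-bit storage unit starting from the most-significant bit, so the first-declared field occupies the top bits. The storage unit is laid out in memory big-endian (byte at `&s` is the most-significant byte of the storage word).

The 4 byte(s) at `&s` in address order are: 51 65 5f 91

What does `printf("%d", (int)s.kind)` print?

[0]=0x51 [1]=0x65 [2]=0x5f [3]=0x91 (big-endian) → word 0x51655f91
prio:1 @ bit 31 → (0x51655f91>>31)&0x1 = 0x0
addr_hi:3 @ bit 28 → (0x51655f91>>28)&0x7 = 0x5
seq:10 @ bit 18 → (0x51655f91>>18)&0x3ff = 0x59
kind:18 @ bit 0 → (0x51655f91>>0)&0x3ffff = 0x15f91  ←
kind signed 18b, MSB=0: value = 90001

90001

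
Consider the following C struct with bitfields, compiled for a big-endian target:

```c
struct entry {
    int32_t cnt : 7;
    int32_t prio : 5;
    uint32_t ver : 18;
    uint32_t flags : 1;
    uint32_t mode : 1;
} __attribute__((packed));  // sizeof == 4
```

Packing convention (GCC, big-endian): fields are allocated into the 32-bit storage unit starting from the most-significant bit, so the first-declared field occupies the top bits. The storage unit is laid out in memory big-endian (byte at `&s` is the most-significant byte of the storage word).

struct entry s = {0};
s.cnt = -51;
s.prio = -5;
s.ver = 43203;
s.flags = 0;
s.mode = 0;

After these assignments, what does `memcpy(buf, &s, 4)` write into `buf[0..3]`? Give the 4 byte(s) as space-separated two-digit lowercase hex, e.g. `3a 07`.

[25+:7] cnt=-51 & 0x7f = 0x4d; word=0x9a000000
[20+:5] prio=-5 & 0x1f = 0x1b; word=0x9bb00000
[2+:18] ver=43203 & 0x3ffff = 0xa8c3; word=0x9bb2a30c
[1+:1] flags=0 & 0x1 = 0x0; word=0x9bb2a30c
[0+:1] mode=0 & 0x1 = 0x0; word=0x9bb2a30c
word = 0x9bb2a30c → big-endian bytes:
  [0]=0x9b  [1]=0xb2  [2]=0xa3  [3]=0x0c

9b b2 a3 0c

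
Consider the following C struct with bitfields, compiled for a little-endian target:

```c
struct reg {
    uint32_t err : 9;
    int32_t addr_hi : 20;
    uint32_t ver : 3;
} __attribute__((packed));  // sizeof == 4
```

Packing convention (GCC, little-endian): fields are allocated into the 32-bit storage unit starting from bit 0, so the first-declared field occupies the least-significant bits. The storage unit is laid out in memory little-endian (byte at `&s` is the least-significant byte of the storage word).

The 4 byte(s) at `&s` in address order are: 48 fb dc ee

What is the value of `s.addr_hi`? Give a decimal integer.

[0]=0x48 [1]=0xfb [2]=0xdc [3]=0xee (little-endian) → word 0xeedcfb48
err [0+:9] = (word>>0) & 0x1ff = 328
addr_hi [9+:20] = (word>>9) & 0xfffff = 487037  ←
ver [29+:3] = (word>>29) & 0x7 = 7
addr_hi signed 20b, MSB=0: value = 487037

487037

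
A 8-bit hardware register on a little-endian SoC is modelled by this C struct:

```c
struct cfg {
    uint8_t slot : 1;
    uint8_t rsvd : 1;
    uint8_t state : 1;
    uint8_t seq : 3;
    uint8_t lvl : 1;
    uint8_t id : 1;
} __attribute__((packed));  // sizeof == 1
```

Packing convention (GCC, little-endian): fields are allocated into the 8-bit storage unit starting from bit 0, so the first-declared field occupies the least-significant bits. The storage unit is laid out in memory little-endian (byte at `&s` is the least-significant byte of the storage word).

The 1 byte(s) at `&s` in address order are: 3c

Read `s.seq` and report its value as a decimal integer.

[0]=0x3c (little-endian) → word 0x3c
slot:1 @ bit 0 → (0x3c>>0)&0x1 = 0x0
rsvd:1 @ bit 1 → (0x3c>>1)&0x1 = 0x0
state:1 @ bit 2 → (0x3c>>2)&0x1 = 0x1
seq:3 @ bit 3 → (0x3c>>3)&0x7 = 0x7  ←
lvl:1 @ bit 6 → (0x3c>>6)&0x1 = 0x0
id:1 @ bit 7 → (0x3c>>7)&0x1 = 0x0

7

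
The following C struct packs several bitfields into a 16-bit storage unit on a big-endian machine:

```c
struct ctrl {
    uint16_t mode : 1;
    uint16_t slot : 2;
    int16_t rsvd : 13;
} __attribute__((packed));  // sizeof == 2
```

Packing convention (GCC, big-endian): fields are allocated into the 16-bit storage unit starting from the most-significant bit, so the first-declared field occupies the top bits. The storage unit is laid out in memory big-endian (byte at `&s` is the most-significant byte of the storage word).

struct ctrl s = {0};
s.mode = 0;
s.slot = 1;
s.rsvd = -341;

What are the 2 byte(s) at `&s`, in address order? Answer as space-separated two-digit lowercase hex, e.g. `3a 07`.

3e ab

[15+:1] mode=0 & 0x1 = 0x0; word=0x0000
[13+:2] slot=1 & 0x3 = 0x1; word=0x2000
[0+:13] rsvd=-341 & 0x1fff = 0x1eab; word=0x3eab
word = 0x3eab → big-endian bytes:
  [0]=0x3e  [1]=0xab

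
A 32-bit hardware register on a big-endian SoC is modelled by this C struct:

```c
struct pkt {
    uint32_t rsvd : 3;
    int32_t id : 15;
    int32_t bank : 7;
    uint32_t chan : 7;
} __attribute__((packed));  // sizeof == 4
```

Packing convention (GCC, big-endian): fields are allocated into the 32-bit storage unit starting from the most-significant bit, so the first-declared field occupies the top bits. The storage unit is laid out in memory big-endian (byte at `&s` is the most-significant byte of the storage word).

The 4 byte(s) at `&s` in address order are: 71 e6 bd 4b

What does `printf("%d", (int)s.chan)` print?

75

[0]=0x71 [1]=0xe6 [2]=0xbd [3]=0x4b (big-endian) → word 0x71e6bd4b
rsvd [29+:3] = (word>>29) & 0x7 = 3
id [14+:15] = (word>>14) & 0x7fff = 18330
bank [7+:7] = (word>>7) & 0x7f = 122
chan [0+:7] = (word>>0) & 0x7f = 75  ←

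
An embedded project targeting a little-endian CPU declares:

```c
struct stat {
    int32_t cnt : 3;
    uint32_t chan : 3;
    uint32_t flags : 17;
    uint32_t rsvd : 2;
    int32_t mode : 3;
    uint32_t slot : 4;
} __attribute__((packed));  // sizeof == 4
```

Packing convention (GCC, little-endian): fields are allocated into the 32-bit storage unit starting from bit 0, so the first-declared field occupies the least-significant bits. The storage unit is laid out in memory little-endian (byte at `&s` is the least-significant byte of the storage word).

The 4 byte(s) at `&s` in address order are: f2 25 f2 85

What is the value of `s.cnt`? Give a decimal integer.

2

[0]=0xf2 [1]=0x25 [2]=0xf2 [3]=0x85 (little-endian) → word 0x85f225f2
cnt [0+:3] = (word>>0) & 0x7 = 2  ←
chan [3+:3] = (word>>3) & 0x7 = 6
flags [6+:17] = (word>>6) & 0x1ffff = 116887
rsvd [23+:2] = (word>>23) & 0x3 = 3
mode [25+:3] = (word>>25) & 0x7 = 2
slot [28+:4] = (word>>28) & 0xf = 8
cnt signed 3b, MSB=0: value = 2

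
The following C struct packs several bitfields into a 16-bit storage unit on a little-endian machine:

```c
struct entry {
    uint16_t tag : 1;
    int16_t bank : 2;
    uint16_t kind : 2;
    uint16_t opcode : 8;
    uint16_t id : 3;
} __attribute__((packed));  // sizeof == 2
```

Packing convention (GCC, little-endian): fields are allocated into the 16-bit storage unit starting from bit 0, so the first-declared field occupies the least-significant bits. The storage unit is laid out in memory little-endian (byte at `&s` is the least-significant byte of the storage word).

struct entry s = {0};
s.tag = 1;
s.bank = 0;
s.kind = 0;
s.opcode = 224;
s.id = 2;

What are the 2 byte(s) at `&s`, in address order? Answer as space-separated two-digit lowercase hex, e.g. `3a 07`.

01 5c

tag:1 = 1 → 0x1 << 0 → word 0x0001
bank:2 = 0 → 0x0 << 1 → word 0x0001
kind:2 = 0 → 0x0 << 3 → word 0x0001
opcode:8 = 224 → 0xe0 << 5 → word 0x1c01
id:3 = 2 → 0x2 << 13 → word 0x5c01
word = 0x5c01 → little-endian bytes:
  [0]=0x01  [1]=0x5c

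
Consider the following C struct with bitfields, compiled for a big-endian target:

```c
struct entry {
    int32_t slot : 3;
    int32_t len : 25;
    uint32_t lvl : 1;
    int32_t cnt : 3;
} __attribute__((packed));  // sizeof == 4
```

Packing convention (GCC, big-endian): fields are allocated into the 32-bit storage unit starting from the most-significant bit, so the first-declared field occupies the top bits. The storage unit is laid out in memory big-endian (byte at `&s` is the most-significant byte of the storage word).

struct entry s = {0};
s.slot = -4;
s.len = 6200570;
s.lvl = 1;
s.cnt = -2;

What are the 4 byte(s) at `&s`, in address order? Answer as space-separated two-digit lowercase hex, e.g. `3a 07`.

slot (3b) val=-4 bits=0x4 at bit 29: 0x80000000
len (25b) val=6200570 bits=0x5e9cfa at bit 4: 0x85e9cfa0
lvl (1b) val=1 bits=0x1 at bit 3: 0x85e9cfa8
cnt (3b) val=-2 bits=0x6 at bit 0: 0x85e9cfae
word = 0x85e9cfae → big-endian bytes:
  [0]=0x85  [1]=0xe9  [2]=0xcf  [3]=0xae

85 e9 cf ae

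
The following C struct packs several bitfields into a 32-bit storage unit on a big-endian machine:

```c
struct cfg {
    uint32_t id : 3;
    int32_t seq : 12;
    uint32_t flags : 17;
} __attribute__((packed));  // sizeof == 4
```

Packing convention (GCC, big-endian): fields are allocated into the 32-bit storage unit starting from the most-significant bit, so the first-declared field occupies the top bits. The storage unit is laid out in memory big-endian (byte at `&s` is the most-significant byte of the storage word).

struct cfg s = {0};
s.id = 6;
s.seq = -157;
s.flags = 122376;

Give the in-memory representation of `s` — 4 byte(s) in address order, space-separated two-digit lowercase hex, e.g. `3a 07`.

id (3b) val=6 bits=0x6 at bit 29: 0xc0000000
seq (12b) val=-157 bits=0xf63 at bit 17: 0xdec60000
flags (17b) val=122376 bits=0x1de08 at bit 0: 0xdec7de08
word = 0xdec7de08 → big-endian bytes:
  [0]=0xde  [1]=0xc7  [2]=0xde  [3]=0x08

de c7 de 08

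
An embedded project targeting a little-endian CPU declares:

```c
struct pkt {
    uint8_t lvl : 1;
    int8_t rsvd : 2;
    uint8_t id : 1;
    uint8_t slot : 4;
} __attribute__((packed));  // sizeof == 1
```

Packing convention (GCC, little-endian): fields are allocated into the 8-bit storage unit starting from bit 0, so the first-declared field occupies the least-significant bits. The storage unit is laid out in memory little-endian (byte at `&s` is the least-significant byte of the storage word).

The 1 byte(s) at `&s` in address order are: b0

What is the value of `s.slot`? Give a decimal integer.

11

[0]=0xb0 (little-endian) → word 0xb0
lvl [0+:1] = (word>>0) & 0x1 = 0
rsvd [1+:2] = (word>>1) & 0x3 = 0
id [3+:1] = (word>>3) & 0x1 = 0
slot [4+:4] = (word>>4) & 0xf = 11  ←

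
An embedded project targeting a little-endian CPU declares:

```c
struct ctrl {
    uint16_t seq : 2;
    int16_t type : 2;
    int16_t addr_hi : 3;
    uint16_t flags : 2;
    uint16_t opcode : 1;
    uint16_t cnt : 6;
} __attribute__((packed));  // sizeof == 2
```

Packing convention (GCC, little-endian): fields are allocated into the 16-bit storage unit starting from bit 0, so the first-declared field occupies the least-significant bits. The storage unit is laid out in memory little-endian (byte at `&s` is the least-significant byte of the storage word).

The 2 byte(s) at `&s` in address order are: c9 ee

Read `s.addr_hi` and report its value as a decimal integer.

[0]=0xc9 [1]=0xee (little-endian) → word 0xeec9
seq [0+:2] = (word>>0) & 0x3 = 1
type [2+:2] = (word>>2) & 0x3 = 2
addr_hi [4+:3] = (word>>4) & 0x7 = 4  ←
flags [7+:2] = (word>>7) & 0x3 = 1
opcode [9+:1] = (word>>9) & 0x1 = 1
cnt [10+:6] = (word>>10) & 0x3f = 59
addr_hi signed 3b, MSB=1: 4 - 8 = -4

-4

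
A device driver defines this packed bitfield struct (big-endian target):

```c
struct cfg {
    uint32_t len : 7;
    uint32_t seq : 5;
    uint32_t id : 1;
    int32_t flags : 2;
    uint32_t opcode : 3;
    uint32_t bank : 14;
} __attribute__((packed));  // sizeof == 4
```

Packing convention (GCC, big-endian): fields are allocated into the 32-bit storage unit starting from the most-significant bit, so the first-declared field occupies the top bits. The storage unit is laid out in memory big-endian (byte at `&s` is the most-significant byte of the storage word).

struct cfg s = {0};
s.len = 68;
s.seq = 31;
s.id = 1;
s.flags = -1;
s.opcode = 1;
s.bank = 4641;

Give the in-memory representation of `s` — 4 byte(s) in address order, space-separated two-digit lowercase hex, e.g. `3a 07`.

[25+:7] len=68 & 0x7f = 0x44; word=0x88000000
[20+:5] seq=31 & 0x1f = 0x1f; word=0x89f00000
[19+:1] id=1 & 0x1 = 0x1; word=0x89f80000
[17+:2] flags=-1 & 0x3 = 0x3; word=0x89fe0000
[14+:3] opcode=1 & 0x7 = 0x1; word=0x89fe4000
[0+:14] bank=4641 & 0x3fff = 0x1221; word=0x89fe5221
word = 0x89fe5221 → big-endian bytes:
  [0]=0x89  [1]=0xfe  [2]=0x52  [3]=0x21

89 fe 52 21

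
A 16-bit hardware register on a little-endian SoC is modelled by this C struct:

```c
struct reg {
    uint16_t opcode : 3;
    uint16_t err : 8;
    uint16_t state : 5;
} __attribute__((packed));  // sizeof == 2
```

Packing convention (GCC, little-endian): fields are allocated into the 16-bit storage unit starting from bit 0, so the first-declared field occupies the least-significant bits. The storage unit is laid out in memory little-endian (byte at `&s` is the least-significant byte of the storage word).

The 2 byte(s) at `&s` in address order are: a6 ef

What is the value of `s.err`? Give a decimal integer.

[0]=0xa6 [1]=0xef (little-endian) → word 0xefa6
opcode [0+:3] = (word>>0) & 0x7 = 6
err [3+:8] = (word>>3) & 0xff = 244  ←
state [11+:5] = (word>>11) & 0x1f = 29

244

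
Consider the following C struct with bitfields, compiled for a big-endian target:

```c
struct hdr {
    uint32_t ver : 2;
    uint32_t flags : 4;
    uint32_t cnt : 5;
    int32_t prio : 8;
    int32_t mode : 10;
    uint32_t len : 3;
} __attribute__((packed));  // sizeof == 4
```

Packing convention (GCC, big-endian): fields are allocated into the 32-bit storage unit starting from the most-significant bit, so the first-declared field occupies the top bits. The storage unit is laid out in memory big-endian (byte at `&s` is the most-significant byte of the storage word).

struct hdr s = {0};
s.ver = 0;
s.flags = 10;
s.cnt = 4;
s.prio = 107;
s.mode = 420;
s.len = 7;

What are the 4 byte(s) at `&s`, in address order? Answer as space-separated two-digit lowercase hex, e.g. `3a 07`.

28 8d 6d 27

ver:2 = 0 → 0x0 << 30 → word 0x00000000
flags:4 = 10 → 0xa << 26 → word 0x28000000
cnt:5 = 4 → 0x4 << 21 → word 0x28800000
prio:8 = 107 → 0x6b << 13 → word 0x288d6000
mode:10 = 420 → 0x1a4 << 3 → word 0x288d6d20
len:3 = 7 → 0x7 << 0 → word 0x288d6d27
word = 0x288d6d27 → big-endian bytes:
  [0]=0x28  [1]=0x8d  [2]=0x6d  [3]=0x27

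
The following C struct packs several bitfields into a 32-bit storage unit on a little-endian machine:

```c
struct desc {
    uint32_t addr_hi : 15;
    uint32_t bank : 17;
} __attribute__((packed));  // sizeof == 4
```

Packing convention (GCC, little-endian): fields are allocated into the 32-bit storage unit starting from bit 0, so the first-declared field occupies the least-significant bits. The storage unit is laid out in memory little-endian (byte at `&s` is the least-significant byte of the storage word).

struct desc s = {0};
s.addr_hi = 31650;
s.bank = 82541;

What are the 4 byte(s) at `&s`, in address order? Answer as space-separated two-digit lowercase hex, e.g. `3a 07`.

a2 fb 36 a1

addr_hi:15 = 31650 → 0x7ba2 << 0 → word 0x00007ba2
bank:17 = 82541 → 0x1426d << 15 → word 0xa136fba2
word = 0xa136fba2 → little-endian bytes:
  [0]=0xa2  [1]=0xfb  [2]=0x36  [3]=0xa1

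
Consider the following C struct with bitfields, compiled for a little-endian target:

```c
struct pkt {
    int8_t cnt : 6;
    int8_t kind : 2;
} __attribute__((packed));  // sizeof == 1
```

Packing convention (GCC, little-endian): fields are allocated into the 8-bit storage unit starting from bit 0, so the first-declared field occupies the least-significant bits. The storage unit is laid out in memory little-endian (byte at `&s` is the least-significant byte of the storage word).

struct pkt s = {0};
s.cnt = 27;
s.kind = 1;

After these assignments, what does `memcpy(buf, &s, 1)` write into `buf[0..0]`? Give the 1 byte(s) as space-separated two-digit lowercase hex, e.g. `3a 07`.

5b

cnt (6b) val=27 bits=0x1b at bit 0: 0x1b
kind (2b) val=1 bits=0x1 at bit 6: 0x5b
word = 0x5b → little-endian bytes:
  [0]=0x5b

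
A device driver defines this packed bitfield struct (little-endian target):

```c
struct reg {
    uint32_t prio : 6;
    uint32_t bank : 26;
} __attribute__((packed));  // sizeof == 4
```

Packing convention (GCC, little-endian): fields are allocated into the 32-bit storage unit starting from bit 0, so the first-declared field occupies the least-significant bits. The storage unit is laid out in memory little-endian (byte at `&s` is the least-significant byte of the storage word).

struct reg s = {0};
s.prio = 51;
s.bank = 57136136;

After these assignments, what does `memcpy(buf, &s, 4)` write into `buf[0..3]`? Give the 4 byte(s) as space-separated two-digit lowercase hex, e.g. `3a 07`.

33 02 f5 d9

prio (6b) val=51 bits=0x33 at bit 0: 0x00000033
bank (26b) val=57136136 bits=0x367d408 at bit 6: 0xd9f50233
word = 0xd9f50233 → little-endian bytes:
  [0]=0x33  [1]=0x02  [2]=0xf5  [3]=0xd9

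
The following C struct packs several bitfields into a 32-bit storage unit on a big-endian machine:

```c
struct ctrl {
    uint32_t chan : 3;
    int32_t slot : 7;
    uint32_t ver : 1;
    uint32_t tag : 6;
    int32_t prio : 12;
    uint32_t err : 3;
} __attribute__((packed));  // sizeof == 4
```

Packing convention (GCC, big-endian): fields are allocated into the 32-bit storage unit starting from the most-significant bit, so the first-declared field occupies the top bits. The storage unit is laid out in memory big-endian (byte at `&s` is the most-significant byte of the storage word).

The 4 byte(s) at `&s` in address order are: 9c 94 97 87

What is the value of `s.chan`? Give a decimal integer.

4

[0]=0x9c [1]=0x94 [2]=0x97 [3]=0x87 (big-endian) → word 0x9c949787
chan [29+:3] = (word>>29) & 0x7 = 4  ←
slot [22+:7] = (word>>22) & 0x7f = 114
ver [21+:1] = (word>>21) & 0x1 = 0
tag [15+:6] = (word>>15) & 0x3f = 41
prio [3+:12] = (word>>3) & 0xfff = 752
err [0+:3] = (word>>0) & 0x7 = 7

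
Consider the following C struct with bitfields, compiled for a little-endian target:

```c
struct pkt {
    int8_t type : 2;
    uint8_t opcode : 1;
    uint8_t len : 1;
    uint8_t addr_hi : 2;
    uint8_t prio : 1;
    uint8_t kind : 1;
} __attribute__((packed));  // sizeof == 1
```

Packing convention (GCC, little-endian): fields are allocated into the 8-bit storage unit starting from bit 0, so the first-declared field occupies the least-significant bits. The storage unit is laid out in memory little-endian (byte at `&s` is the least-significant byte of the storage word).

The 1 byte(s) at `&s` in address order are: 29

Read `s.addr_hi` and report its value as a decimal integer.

2

[0]=0x29 (little-endian) → word 0x29
type [0+:2] = (word>>0) & 0x3 = 1
opcode [2+:1] = (word>>2) & 0x1 = 0
len [3+:1] = (word>>3) & 0x1 = 1
addr_hi [4+:2] = (word>>4) & 0x3 = 2  ←
prio [6+:1] = (word>>6) & 0x1 = 0
kind [7+:1] = (word>>7) & 0x1 = 0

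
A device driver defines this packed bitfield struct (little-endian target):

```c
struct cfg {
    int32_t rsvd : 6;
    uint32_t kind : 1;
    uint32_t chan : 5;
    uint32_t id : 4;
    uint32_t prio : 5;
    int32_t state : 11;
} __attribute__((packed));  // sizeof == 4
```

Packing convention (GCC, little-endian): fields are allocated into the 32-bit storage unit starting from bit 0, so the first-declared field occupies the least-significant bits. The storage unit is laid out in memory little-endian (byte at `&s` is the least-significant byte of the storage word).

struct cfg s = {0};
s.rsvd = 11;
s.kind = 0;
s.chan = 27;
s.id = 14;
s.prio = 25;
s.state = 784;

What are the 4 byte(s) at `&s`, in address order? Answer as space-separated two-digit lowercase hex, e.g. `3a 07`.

[0+:6] rsvd=11 & 0x3f = 0xb; word=0x0000000b
[6+:1] kind=0 & 0x1 = 0x0; word=0x0000000b
[7+:5] chan=27 & 0x1f = 0x1b; word=0x00000d8b
[12+:4] id=14 & 0xf = 0xe; word=0x0000ed8b
[16+:5] prio=25 & 0x1f = 0x19; word=0x0019ed8b
[21+:11] state=784 & 0x7ff = 0x310; word=0x6219ed8b
word = 0x6219ed8b → little-endian bytes:
  [0]=0x8b  [1]=0xed  [2]=0x19  [3]=0x62

8b ed 19 62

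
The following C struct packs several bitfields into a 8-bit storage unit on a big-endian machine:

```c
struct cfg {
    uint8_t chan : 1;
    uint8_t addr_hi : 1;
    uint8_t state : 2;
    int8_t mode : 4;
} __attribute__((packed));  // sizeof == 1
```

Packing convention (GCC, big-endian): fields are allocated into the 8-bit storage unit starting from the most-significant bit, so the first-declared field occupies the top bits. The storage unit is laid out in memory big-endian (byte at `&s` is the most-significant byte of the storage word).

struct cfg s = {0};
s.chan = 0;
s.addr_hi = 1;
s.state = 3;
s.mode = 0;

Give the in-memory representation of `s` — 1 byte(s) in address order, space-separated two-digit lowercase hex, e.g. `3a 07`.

[7+:1] chan=0 & 0x1 = 0x0; word=0x00
[6+:1] addr_hi=1 & 0x1 = 0x1; word=0x40
[4+:2] state=3 & 0x3 = 0x3; word=0x70
[0+:4] mode=0 & 0xf = 0x0; word=0x70
word = 0x70 → big-endian bytes:
  [0]=0x70

70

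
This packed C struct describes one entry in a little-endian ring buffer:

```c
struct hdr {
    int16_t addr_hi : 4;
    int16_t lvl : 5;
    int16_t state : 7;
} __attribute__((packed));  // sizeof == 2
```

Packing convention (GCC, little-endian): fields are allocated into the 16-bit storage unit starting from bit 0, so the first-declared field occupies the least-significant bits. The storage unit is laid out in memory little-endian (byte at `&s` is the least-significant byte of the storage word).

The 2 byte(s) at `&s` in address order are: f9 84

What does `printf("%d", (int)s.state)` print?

[0]=0xf9 [1]=0x84 (little-endian) → word 0x84f9
addr_hi [0+:4] = (word>>0) & 0xf = 9
lvl [4+:5] = (word>>4) & 0x1f = 15
state [9+:7] = (word>>9) & 0x7f = 66  ←
state signed 7b, MSB=1: 66 - 128 = -62

-62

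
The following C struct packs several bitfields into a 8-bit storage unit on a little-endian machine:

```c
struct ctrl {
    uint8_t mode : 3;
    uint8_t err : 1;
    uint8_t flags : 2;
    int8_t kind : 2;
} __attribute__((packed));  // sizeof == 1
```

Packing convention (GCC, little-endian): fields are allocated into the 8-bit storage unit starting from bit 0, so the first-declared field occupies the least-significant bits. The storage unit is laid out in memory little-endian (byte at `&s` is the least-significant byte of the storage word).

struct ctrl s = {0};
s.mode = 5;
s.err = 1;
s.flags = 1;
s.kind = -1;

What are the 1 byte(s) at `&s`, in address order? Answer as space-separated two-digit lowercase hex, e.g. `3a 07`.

dd

mode:3 = 5 → 0x5 << 0 → word 0x05
err:1 = 1 → 0x1 << 3 → word 0x0d
flags:2 = 1 → 0x1 << 4 → word 0x1d
kind:2 = -1 → 0x3 << 6 → word 0xdd
word = 0xdd → little-endian bytes:
  [0]=0xdd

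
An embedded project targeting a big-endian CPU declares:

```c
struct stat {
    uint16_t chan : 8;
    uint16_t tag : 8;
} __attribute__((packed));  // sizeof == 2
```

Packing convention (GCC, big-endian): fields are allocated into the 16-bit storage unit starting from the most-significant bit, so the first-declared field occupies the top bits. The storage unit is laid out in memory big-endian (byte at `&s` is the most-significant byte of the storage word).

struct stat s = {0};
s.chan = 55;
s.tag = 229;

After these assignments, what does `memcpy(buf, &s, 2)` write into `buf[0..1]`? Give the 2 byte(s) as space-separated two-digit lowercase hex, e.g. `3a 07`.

37 e5

chan (8b) val=55 bits=0x37 at bit 8: 0x3700
tag (8b) val=229 bits=0xe5 at bit 0: 0x37e5
word = 0x37e5 → big-endian bytes:
  [0]=0x37  [1]=0xe5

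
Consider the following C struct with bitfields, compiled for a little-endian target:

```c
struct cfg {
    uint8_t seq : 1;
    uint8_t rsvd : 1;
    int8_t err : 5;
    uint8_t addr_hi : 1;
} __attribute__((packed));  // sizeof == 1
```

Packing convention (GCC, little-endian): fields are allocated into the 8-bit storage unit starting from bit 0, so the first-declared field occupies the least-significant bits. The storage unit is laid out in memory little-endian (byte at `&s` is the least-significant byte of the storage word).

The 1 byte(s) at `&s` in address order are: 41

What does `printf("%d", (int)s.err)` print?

-16

[0]=0x41 (little-endian) → word 0x41
seq:1 @ bit 0 → (0x41>>0)&0x1 = 0x1
rsvd:1 @ bit 1 → (0x41>>1)&0x1 = 0x0
err:5 @ bit 2 → (0x41>>2)&0x1f = 0x10  ←
addr_hi:1 @ bit 7 → (0x41>>7)&0x1 = 0x0
err signed 5b, MSB=1: 16 - 32 = -16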